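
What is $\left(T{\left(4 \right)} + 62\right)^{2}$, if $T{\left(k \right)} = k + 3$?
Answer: $4761$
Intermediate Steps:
$T{\left(k \right)} = 3 + k$
$\left(T{\left(4 \right)} + 62\right)^{2} = \left(\left(3 + 4\right) + 62\right)^{2} = \left(7 + 62\right)^{2} = 69^{2} = 4761$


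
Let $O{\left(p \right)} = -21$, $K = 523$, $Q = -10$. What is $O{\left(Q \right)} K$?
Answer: $-10983$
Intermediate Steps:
$O{\left(Q \right)} K = \left(-21\right) 523 = -10983$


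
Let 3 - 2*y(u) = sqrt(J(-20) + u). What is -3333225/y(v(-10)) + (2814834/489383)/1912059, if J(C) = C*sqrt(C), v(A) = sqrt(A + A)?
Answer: -1145753581573243228/46474548756651 + 15509700*I*sqrt(5)/149 - 1224450*5**(1/4)*sqrt(38)*sqrt(-I)/149 + 5169900*I*5**(3/4)*sqrt(38)*sqrt(-I)/149 ≈ 4.2749e+5 + 7.9203e+5*I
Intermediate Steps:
v(A) = sqrt(2)*sqrt(A) (v(A) = sqrt(2*A) = sqrt(2)*sqrt(A))
J(C) = C**(3/2)
y(u) = 3/2 - sqrt(u - 40*I*sqrt(5))/2 (y(u) = 3/2 - sqrt((-20)**(3/2) + u)/2 = 3/2 - sqrt(-40*I*sqrt(5) + u)/2 = 3/2 - sqrt(u - 40*I*sqrt(5))/2)
-3333225/y(v(-10)) + (2814834/489383)/1912059 = -3333225/(3/2 - sqrt(sqrt(2)*sqrt(-10) - 40*I*sqrt(5))/2) + (2814834/489383)/1912059 = -3333225/(3/2 - sqrt(sqrt(2)*(I*sqrt(10)) - 40*I*sqrt(5))/2) + (2814834*(1/489383))*(1/1912059) = -3333225/(3/2 - sqrt(2*I*sqrt(5) - 40*I*sqrt(5))/2) + (2814834/489383)*(1/1912059) = -3333225/(3/2 - 5**(1/4)*sqrt(38)*sqrt(-I)/2) + 938278/311909723199 = 938278/311909723199 - 3333225/(3/2 - 5**(1/4)*sqrt(38)*sqrt(-I)/2)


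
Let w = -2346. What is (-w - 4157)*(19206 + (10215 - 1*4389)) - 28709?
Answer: -45361661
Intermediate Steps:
(-w - 4157)*(19206 + (10215 - 1*4389)) - 28709 = (-1*(-2346) - 4157)*(19206 + (10215 - 1*4389)) - 28709 = (2346 - 4157)*(19206 + (10215 - 4389)) - 28709 = -1811*(19206 + 5826) - 28709 = -1811*25032 - 28709 = -45332952 - 28709 = -45361661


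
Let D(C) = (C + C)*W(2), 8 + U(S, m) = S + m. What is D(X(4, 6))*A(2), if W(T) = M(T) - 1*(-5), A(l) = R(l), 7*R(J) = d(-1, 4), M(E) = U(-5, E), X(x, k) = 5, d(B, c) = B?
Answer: 60/7 ≈ 8.5714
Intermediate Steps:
U(S, m) = -8 + S + m (U(S, m) = -8 + (S + m) = -8 + S + m)
M(E) = -13 + E (M(E) = -8 - 5 + E = -13 + E)
R(J) = -⅐ (R(J) = (⅐)*(-1) = -⅐)
A(l) = -⅐
W(T) = -8 + T (W(T) = (-13 + T) - 1*(-5) = (-13 + T) + 5 = -8 + T)
D(C) = -12*C (D(C) = (C + C)*(-8 + 2) = (2*C)*(-6) = -12*C)
D(X(4, 6))*A(2) = -12*5*(-⅐) = -60*(-⅐) = 60/7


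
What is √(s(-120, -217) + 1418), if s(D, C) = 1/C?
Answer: √66771985/217 ≈ 37.656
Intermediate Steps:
√(s(-120, -217) + 1418) = √(1/(-217) + 1418) = √(-1/217 + 1418) = √(307705/217) = √66771985/217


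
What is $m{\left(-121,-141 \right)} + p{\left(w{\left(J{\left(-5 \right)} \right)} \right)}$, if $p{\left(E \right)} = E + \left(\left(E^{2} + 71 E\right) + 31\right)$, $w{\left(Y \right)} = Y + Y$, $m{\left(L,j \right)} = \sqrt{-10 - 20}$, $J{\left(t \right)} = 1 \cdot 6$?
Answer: $1039 + i \sqrt{30} \approx 1039.0 + 5.4772 i$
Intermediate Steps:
$J{\left(t \right)} = 6$
$m{\left(L,j \right)} = i \sqrt{30}$ ($m{\left(L,j \right)} = \sqrt{-30} = i \sqrt{30}$)
$w{\left(Y \right)} = 2 Y$
$p{\left(E \right)} = 31 + E^{2} + 72 E$ ($p{\left(E \right)} = E + \left(31 + E^{2} + 71 E\right) = 31 + E^{2} + 72 E$)
$m{\left(-121,-141 \right)} + p{\left(w{\left(J{\left(-5 \right)} \right)} \right)} = i \sqrt{30} + \left(31 + \left(2 \cdot 6\right)^{2} + 72 \cdot 2 \cdot 6\right) = i \sqrt{30} + \left(31 + 12^{2} + 72 \cdot 12\right) = i \sqrt{30} + \left(31 + 144 + 864\right) = i \sqrt{30} + 1039 = 1039 + i \sqrt{30}$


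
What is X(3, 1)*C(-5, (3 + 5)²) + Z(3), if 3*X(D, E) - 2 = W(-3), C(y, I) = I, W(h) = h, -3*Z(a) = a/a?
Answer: -65/3 ≈ -21.667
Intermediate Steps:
Z(a) = -⅓ (Z(a) = -a/(3*a) = -⅓*1 = -⅓)
X(D, E) = -⅓ (X(D, E) = ⅔ + (⅓)*(-3) = ⅔ - 1 = -⅓)
X(3, 1)*C(-5, (3 + 5)²) + Z(3) = -(3 + 5)²/3 - ⅓ = -⅓*8² - ⅓ = -⅓*64 - ⅓ = -64/3 - ⅓ = -65/3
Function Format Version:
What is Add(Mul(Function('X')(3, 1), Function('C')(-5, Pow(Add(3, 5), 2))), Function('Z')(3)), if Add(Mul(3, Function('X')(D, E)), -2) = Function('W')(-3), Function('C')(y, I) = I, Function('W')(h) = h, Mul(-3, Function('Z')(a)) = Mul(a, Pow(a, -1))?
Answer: Rational(-65, 3) ≈ -21.667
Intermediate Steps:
Function('Z')(a) = Rational(-1, 3) (Function('Z')(a) = Mul(Rational(-1, 3), Mul(a, Pow(a, -1))) = Mul(Rational(-1, 3), 1) = Rational(-1, 3))
Function('X')(D, E) = Rational(-1, 3) (Function('X')(D, E) = Add(Rational(2, 3), Mul(Rational(1, 3), -3)) = Add(Rational(2, 3), -1) = Rational(-1, 3))
Add(Mul(Function('X')(3, 1), Function('C')(-5, Pow(Add(3, 5), 2))), Function('Z')(3)) = Add(Mul(Rational(-1, 3), Pow(Add(3, 5), 2)), Rational(-1, 3)) = Add(Mul(Rational(-1, 3), Pow(8, 2)), Rational(-1, 3)) = Add(Mul(Rational(-1, 3), 64), Rational(-1, 3)) = Add(Rational(-64, 3), Rational(-1, 3)) = Rational(-65, 3)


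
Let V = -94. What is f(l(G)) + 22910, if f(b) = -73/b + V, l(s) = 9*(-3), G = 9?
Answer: 616105/27 ≈ 22819.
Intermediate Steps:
l(s) = -27
f(b) = -94 - 73/b (f(b) = -73/b - 94 = -94 - 73/b)
f(l(G)) + 22910 = (-94 - 73/(-27)) + 22910 = (-94 - 73*(-1/27)) + 22910 = (-94 + 73/27) + 22910 = -2465/27 + 22910 = 616105/27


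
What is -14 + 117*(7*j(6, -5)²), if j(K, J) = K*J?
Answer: 737086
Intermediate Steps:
j(K, J) = J*K
-14 + 117*(7*j(6, -5)²) = -14 + 117*(7*(-5*6)²) = -14 + 117*(7*(-30)²) = -14 + 117*(7*900) = -14 + 117*6300 = -14 + 737100 = 737086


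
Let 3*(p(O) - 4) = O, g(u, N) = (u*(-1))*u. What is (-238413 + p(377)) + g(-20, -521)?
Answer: -716050/3 ≈ -2.3868e+5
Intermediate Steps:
g(u, N) = -u² (g(u, N) = (-u)*u = -u²)
p(O) = 4 + O/3
(-238413 + p(377)) + g(-20, -521) = (-238413 + (4 + (⅓)*377)) - 1*(-20)² = (-238413 + (4 + 377/3)) - 1*400 = (-238413 + 389/3) - 400 = -714850/3 - 400 = -716050/3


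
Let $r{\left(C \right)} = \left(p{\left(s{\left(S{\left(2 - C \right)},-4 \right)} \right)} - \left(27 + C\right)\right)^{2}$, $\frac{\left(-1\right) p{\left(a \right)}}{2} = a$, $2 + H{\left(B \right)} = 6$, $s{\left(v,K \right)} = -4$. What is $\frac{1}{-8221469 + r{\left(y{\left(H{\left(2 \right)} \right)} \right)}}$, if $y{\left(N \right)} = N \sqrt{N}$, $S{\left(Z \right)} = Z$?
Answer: $- \frac{1}{8220740} \approx -1.2164 \cdot 10^{-7}$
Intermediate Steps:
$H{\left(B \right)} = 4$ ($H{\left(B \right)} = -2 + 6 = 4$)
$p{\left(a \right)} = - 2 a$
$y{\left(N \right)} = N^{\frac{3}{2}}$
$r{\left(C \right)} = \left(-19 - C\right)^{2}$ ($r{\left(C \right)} = \left(\left(-2\right) \left(-4\right) - \left(27 + C\right)\right)^{2} = \left(8 - \left(27 + C\right)\right)^{2} = \left(-19 - C\right)^{2}$)
$\frac{1}{-8221469 + r{\left(y{\left(H{\left(2 \right)} \right)} \right)}} = \frac{1}{-8221469 + \left(19 + 4^{\frac{3}{2}}\right)^{2}} = \frac{1}{-8221469 + \left(19 + 8\right)^{2}} = \frac{1}{-8221469 + 27^{2}} = \frac{1}{-8221469 + 729} = \frac{1}{-8220740} = - \frac{1}{8220740}$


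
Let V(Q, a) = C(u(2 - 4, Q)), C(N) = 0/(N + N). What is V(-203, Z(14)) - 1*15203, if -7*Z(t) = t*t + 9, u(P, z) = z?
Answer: -15203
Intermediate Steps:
C(N) = 0 (C(N) = 0/(2*N) = (1/(2*N))*0 = 0)
Z(t) = -9/7 - t²/7 (Z(t) = -(t*t + 9)/7 = -(t² + 9)/7 = -(9 + t²)/7 = -9/7 - t²/7)
V(Q, a) = 0
V(-203, Z(14)) - 1*15203 = 0 - 1*15203 = 0 - 15203 = -15203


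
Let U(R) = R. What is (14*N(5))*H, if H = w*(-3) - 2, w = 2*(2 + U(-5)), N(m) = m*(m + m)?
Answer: 11200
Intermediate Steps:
N(m) = 2*m² (N(m) = m*(2*m) = 2*m²)
w = -6 (w = 2*(2 - 5) = 2*(-3) = -6)
H = 16 (H = -6*(-3) - 2 = 18 - 2 = 16)
(14*N(5))*H = (14*(2*5²))*16 = (14*(2*25))*16 = (14*50)*16 = 700*16 = 11200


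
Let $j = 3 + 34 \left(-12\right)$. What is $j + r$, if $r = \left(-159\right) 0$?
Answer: $-405$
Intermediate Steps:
$r = 0$
$j = -405$ ($j = 3 - 408 = -405$)
$j + r = -405 + 0 = -405$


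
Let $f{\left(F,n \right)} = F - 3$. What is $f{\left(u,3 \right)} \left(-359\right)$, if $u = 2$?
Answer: $359$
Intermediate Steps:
$f{\left(F,n \right)} = -3 + F$ ($f{\left(F,n \right)} = F - 3 = -3 + F$)
$f{\left(u,3 \right)} \left(-359\right) = \left(-3 + 2\right) \left(-359\right) = \left(-1\right) \left(-359\right) = 359$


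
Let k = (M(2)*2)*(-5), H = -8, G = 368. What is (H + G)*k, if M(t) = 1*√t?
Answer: -3600*√2 ≈ -5091.2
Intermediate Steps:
M(t) = √t
k = -10*√2 (k = (√2*2)*(-5) = (2*√2)*(-5) = -10*√2 ≈ -14.142)
(H + G)*k = (-8 + 368)*(-10*√2) = 360*(-10*√2) = -3600*√2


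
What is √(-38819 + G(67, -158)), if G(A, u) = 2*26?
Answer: I*√38767 ≈ 196.89*I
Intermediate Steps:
G(A, u) = 52
√(-38819 + G(67, -158)) = √(-38819 + 52) = √(-38767) = I*√38767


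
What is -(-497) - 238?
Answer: 259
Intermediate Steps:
-(-497) - 238 = -497*(-1) - 238 = 497 - 238 = 259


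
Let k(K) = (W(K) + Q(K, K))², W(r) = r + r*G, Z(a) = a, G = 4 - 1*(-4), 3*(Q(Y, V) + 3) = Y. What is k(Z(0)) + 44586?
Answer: 44595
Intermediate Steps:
Q(Y, V) = -3 + Y/3
G = 8 (G = 4 + 4 = 8)
W(r) = 9*r (W(r) = r + r*8 = r + 8*r = 9*r)
k(K) = (-3 + 28*K/3)² (k(K) = (9*K + (-3 + K/3))² = (-3 + 28*K/3)²)
k(Z(0)) + 44586 = (-9 + 28*0)²/9 + 44586 = (-9 + 0)²/9 + 44586 = (⅑)*(-9)² + 44586 = (⅑)*81 + 44586 = 9 + 44586 = 44595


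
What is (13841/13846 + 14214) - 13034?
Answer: 16352121/13846 ≈ 1181.0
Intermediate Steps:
(13841/13846 + 14214) - 13034 = 196820885/13846 - 13034 = 16352121/13846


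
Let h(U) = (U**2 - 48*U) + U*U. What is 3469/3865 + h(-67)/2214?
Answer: 27405088/4278555 ≈ 6.4052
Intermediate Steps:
h(U) = -48*U + 2*U**2 (h(U) = (U**2 - 48*U) + U**2 = -48*U + 2*U**2)
3469/3865 + h(-67)/2214 = 3469/3865 + (2*(-67)*(-24 - 67))/2214 = 3469*(1/3865) + (2*(-67)*(-91))*(1/2214) = 3469/3865 + 12194*(1/2214) = 3469/3865 + 6097/1107 = 27405088/4278555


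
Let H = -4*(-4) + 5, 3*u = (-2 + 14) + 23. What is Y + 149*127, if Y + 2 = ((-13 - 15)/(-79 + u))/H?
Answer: 1911023/101 ≈ 18921.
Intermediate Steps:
u = 35/3 (u = ((-2 + 14) + 23)/3 = (12 + 23)/3 = (⅓)*35 = 35/3 ≈ 11.667)
H = 21 (H = 16 + 5 = 21)
Y = -200/101 (Y = -2 + ((-13 - 15)/(-79 + 35/3))/21 = -2 - 28/(-202/3)*(1/21) = -2 - 28*(-3/202)*(1/21) = -2 + (42/101)*(1/21) = -2 + 2/101 = -200/101 ≈ -1.9802)
Y + 149*127 = -200/101 + 149*127 = -200/101 + 18923 = 1911023/101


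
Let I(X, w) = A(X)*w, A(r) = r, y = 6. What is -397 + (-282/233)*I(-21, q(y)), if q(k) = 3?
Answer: -74735/233 ≈ -320.75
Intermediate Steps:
I(X, w) = X*w
-397 + (-282/233)*I(-21, q(y)) = -397 + (-282/233)*(-21*3) = -397 - 282*1/233*(-63) = -397 - 282/233*(-63) = -397 + 17766/233 = -74735/233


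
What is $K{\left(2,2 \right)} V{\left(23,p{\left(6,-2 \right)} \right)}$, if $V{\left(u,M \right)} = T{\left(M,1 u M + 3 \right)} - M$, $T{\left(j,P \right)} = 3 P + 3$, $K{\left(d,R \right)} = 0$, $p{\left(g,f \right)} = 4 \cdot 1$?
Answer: $0$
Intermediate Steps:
$p{\left(g,f \right)} = 4$
$T{\left(j,P \right)} = 3 + 3 P$
$V{\left(u,M \right)} = 12 - M + 3 M u$ ($V{\left(u,M \right)} = \left(3 + 3 \left(1 u M + 3\right)\right) - M = \left(3 + 3 \left(u M + 3\right)\right) - M = \left(3 + 3 \left(M u + 3\right)\right) - M = \left(3 + 3 \left(3 + M u\right)\right) - M = \left(3 + \left(9 + 3 M u\right)\right) - M = \left(12 + 3 M u\right) - M = 12 - M + 3 M u$)
$K{\left(2,2 \right)} V{\left(23,p{\left(6,-2 \right)} \right)} = 0 \left(12 - 4 + 3 \cdot 4 \cdot 23\right) = 0 \left(12 - 4 + 276\right) = 0 \cdot 284 = 0$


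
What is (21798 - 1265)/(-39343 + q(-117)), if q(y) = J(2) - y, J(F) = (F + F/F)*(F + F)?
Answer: -20533/39214 ≈ -0.52361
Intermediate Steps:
J(F) = 2*F*(1 + F) (J(F) = (F + 1)*(2*F) = (1 + F)*(2*F) = 2*F*(1 + F))
q(y) = 12 - y (q(y) = 2*2*(1 + 2) - y = 2*2*3 - y = 12 - y)
(21798 - 1265)/(-39343 + q(-117)) = (21798 - 1265)/(-39343 + (12 - 1*(-117))) = 20533/(-39343 + (12 + 117)) = 20533/(-39343 + 129) = 20533/(-39214) = 20533*(-1/39214) = -20533/39214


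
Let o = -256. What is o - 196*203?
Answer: -40044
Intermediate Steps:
o - 196*203 = -256 - 196*203 = -256 - 39788 = -40044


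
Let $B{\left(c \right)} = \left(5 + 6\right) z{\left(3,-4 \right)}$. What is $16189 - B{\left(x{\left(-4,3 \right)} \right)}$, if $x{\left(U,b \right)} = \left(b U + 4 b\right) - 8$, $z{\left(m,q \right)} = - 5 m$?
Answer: $16354$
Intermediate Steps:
$x{\left(U,b \right)} = -8 + 4 b + U b$ ($x{\left(U,b \right)} = \left(U b + 4 b\right) - 8 = \left(4 b + U b\right) - 8 = -8 + 4 b + U b$)
$B{\left(c \right)} = -165$ ($B{\left(c \right)} = \left(5 + 6\right) \left(\left(-5\right) 3\right) = 11 \left(-15\right) = -165$)
$16189 - B{\left(x{\left(-4,3 \right)} \right)} = 16189 - -165 = 16189 + 165 = 16354$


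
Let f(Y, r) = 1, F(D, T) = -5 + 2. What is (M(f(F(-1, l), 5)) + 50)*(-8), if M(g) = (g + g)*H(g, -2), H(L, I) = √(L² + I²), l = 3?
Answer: -400 - 16*√5 ≈ -435.78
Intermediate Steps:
F(D, T) = -3
H(L, I) = √(I² + L²)
M(g) = 2*g*√(4 + g²) (M(g) = (g + g)*√((-2)² + g²) = (2*g)*√(4 + g²) = 2*g*√(4 + g²))
(M(f(F(-1, l), 5)) + 50)*(-8) = (2*1*√(4 + 1²) + 50)*(-8) = (2*1*√(4 + 1) + 50)*(-8) = (2*1*√5 + 50)*(-8) = (2*√5 + 50)*(-8) = (50 + 2*√5)*(-8) = -400 - 16*√5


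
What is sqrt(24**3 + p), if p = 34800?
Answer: 4*sqrt(3039) ≈ 220.51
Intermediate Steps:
sqrt(24**3 + p) = sqrt(24**3 + 34800) = sqrt(13824 + 34800) = sqrt(48624) = 4*sqrt(3039)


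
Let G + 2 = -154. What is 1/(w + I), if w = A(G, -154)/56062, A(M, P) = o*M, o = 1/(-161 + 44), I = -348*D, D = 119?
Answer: -84093/3482459314 ≈ -2.4148e-5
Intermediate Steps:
I = -41412 (I = -348*119 = -41412)
G = -156 (G = -2 - 154 = -156)
o = -1/117 (o = 1/(-117) = -1/117 ≈ -0.0085470)
A(M, P) = -M/117
w = 2/84093 (w = -1/117*(-156)/56062 = (4/3)*(1/56062) = 2/84093 ≈ 2.3783e-5)
1/(w + I) = 1/(2/84093 - 41412) = 1/(-3482459314/84093) = -84093/3482459314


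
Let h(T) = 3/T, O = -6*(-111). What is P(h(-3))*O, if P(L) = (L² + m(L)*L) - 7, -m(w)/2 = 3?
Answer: 0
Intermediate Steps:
m(w) = -6 (m(w) = -2*3 = -6)
O = 666
P(L) = -7 + L² - 6*L (P(L) = (L² - 6*L) - 7 = -7 + L² - 6*L)
P(h(-3))*O = (-7 + (3/(-3))² - 18/(-3))*666 = (-7 + (3*(-⅓))² - 18*(-1)/3)*666 = (-7 + (-1)² - 6*(-1))*666 = (-7 + 1 + 6)*666 = 0*666 = 0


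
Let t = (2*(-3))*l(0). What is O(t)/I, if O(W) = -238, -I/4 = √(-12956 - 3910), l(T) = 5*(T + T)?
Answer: -119*I*√1874/11244 ≈ -0.45815*I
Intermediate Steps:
l(T) = 10*T (l(T) = 5*(2*T) = 10*T)
t = 0 (t = (2*(-3))*(10*0) = -6*0 = 0)
I = -12*I*√1874 (I = -4*√(-12956 - 3910) = -12*I*√1874 ≈ -519.48*I)
O(t)/I = -238*I*√1874/22488 = -119*I*√1874/11244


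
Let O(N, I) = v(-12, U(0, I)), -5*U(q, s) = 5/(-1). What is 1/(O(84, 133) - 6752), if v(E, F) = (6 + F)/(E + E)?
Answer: -24/162055 ≈ -0.00014810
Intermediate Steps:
U(q, s) = 1 (U(q, s) = -1/(-1) = -(-1) = -1/5*(-5) = 1)
v(E, F) = (6 + F)/(2*E) (v(E, F) = (6 + F)/((2*E)) = (6 + F)*(1/(2*E)) = (6 + F)/(2*E))
O(N, I) = -7/24 (O(N, I) = (1/2)*(6 + 1)/(-12) = (1/2)*(-1/12)*7 = -7/24)
1/(O(84, 133) - 6752) = 1/(-7/24 - 6752) = 1/(-162055/24) = -24/162055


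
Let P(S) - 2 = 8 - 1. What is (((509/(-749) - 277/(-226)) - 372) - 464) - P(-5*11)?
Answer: -142944091/169274 ≈ -844.45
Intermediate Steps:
P(S) = 9 (P(S) = 2 + (8 - 1) = 2 + 7 = 9)
(((509/(-749) - 277/(-226)) - 372) - 464) - P(-5*11) = (((509/(-749) - 277/(-226)) - 372) - 464) - 1*9 = (((509*(-1/749) - 277*(-1/226)) - 372) - 464) - 9 = (((-509/749 + 277/226) - 372) - 464) - 9 = ((92439/169274 - 372) - 464) - 9 = (-62877489/169274 - 464) - 9 = -141420625/169274 - 9 = -142944091/169274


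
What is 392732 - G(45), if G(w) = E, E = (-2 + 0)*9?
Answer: 392750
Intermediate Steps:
E = -18 (E = -2*9 = -18)
G(w) = -18
392732 - G(45) = 392732 - 1*(-18) = 392732 + 18 = 392750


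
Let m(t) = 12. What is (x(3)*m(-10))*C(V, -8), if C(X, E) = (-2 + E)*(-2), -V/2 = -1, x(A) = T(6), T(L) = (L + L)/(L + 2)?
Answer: 360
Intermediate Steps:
T(L) = 2*L/(2 + L) (T(L) = (2*L)/(2 + L) = 2*L/(2 + L))
x(A) = 3/2 (x(A) = 2*6/(2 + 6) = 2*6/8 = 2*6*(⅛) = 3/2)
V = 2 (V = -2*(-1) = 2)
C(X, E) = 4 - 2*E
(x(3)*m(-10))*C(V, -8) = ((3/2)*12)*(4 - 2*(-8)) = 18*(4 + 16) = 18*20 = 360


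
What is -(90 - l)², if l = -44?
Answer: -17956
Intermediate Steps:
-(90 - l)² = -(90 - 1*(-44))² = -(90 + 44)² = -1*134² = -1*17956 = -17956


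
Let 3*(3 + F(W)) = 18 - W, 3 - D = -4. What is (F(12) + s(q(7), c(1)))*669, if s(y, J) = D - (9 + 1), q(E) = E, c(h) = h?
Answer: -2676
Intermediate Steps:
D = 7 (D = 3 - 1*(-4) = 3 + 4 = 7)
F(W) = 3 - W/3 (F(W) = -3 + (18 - W)/3 = -3 + (6 - W/3) = 3 - W/3)
s(y, J) = -3 (s(y, J) = 7 - (9 + 1) = 7 - 1*10 = 7 - 10 = -3)
(F(12) + s(q(7), c(1)))*669 = ((3 - ⅓*12) - 3)*669 = ((3 - 4) - 3)*669 = (-1 - 3)*669 = -4*669 = -2676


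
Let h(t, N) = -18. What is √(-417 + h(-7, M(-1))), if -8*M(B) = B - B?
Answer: I*√435 ≈ 20.857*I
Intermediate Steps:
M(B) = 0 (M(B) = -(B - B)/8 = -⅛*0 = 0)
√(-417 + h(-7, M(-1))) = √(-417 - 18) = √(-435) = I*√435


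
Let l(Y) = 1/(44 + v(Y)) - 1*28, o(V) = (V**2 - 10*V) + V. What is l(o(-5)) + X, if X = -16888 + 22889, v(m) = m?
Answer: 680923/114 ≈ 5973.0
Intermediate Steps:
o(V) = V**2 - 9*V
l(Y) = -28 + 1/(44 + Y) (l(Y) = 1/(44 + Y) - 1*28 = 1/(44 + Y) - 28 = -28 + 1/(44 + Y))
X = 6001
l(o(-5)) + X = (-1231 - (-140)*(-9 - 5))/(44 - 5*(-9 - 5)) + 6001 = (-1231 - (-140)*(-14))/(44 - 5*(-14)) + 6001 = (-1231 - 28*70)/(44 + 70) + 6001 = (-1231 - 1960)/114 + 6001 = (1/114)*(-3191) + 6001 = -3191/114 + 6001 = 680923/114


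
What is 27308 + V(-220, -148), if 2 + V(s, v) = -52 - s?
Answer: 27474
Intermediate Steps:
V(s, v) = -54 - s (V(s, v) = -2 + (-52 - s) = -54 - s)
27308 + V(-220, -148) = 27308 + (-54 - 1*(-220)) = 27308 + (-54 + 220) = 27308 + 166 = 27474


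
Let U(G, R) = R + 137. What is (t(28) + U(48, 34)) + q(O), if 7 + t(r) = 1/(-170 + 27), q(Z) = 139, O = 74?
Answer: 43328/143 ≈ 302.99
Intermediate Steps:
U(G, R) = 137 + R
t(r) = -1002/143 (t(r) = -7 + 1/(-170 + 27) = -7 + 1/(-143) = -7 - 1/143 = -1002/143)
(t(28) + U(48, 34)) + q(O) = (-1002/143 + (137 + 34)) + 139 = (-1002/143 + 171) + 139 = 23451/143 + 139 = 43328/143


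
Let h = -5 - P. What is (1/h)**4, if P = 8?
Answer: 1/28561 ≈ 3.5013e-5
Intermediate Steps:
h = -13 (h = -5 - 1*8 = -5 - 8 = -13)
(1/h)**4 = (1/(-13))**4 = (-1/13)**4 = 1/28561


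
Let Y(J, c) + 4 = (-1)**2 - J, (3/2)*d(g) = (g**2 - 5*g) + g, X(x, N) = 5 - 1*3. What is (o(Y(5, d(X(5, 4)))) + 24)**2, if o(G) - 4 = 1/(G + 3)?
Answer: 19321/25 ≈ 772.84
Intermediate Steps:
X(x, N) = 2 (X(x, N) = 5 - 3 = 2)
d(g) = -8*g/3 + 2*g**2/3 (d(g) = 2*((g**2 - 5*g) + g)/3 = 2*(g**2 - 4*g)/3 = -8*g/3 + 2*g**2/3)
Y(J, c) = -3 - J (Y(J, c) = -4 + ((-1)**2 - J) = -4 + (1 - J) = -3 - J)
o(G) = 4 + 1/(3 + G) (o(G) = 4 + 1/(G + 3) = 4 + 1/(3 + G))
(o(Y(5, d(X(5, 4)))) + 24)**2 = ((13 + 4*(-3 - 1*5))/(3 + (-3 - 1*5)) + 24)**2 = ((13 + 4*(-3 - 5))/(3 + (-3 - 5)) + 24)**2 = ((13 + 4*(-8))/(3 - 8) + 24)**2 = ((13 - 32)/(-5) + 24)**2 = (-1/5*(-19) + 24)**2 = (19/5 + 24)**2 = (139/5)**2 = 19321/25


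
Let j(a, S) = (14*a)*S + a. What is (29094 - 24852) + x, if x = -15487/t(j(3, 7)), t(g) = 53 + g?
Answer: 1469213/350 ≈ 4197.8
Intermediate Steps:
j(a, S) = a + 14*S*a (j(a, S) = 14*S*a + a = a + 14*S*a)
x = -15487/350 (x = -15487/(53 + 3*(1 + 14*7)) = -15487/(53 + 3*(1 + 98)) = -15487/(53 + 3*99) = -15487/(53 + 297) = -15487/350 ≈ -44.249)
(29094 - 24852) + x = (29094 - 24852) - 15487/350 = 4242 - 15487/350 = 1469213/350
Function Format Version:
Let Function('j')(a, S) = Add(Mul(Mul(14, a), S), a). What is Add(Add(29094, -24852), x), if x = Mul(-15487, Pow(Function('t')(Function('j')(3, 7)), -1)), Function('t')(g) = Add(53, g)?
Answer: Rational(1469213, 350) ≈ 4197.8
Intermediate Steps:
Function('j')(a, S) = Add(a, Mul(14, S, a)) (Function('j')(a, S) = Add(Mul(14, S, a), a) = Add(a, Mul(14, S, a)))
x = Rational(-15487, 350) (x = Mul(-15487, Pow(Add(53, Mul(3, Add(1, Mul(14, 7)))), -1)) = Mul(-15487, Pow(Add(53, Mul(3, Add(1, 98))), -1)) = Mul(-15487, Pow(Add(53, Mul(3, 99)), -1)) = Mul(-15487, Pow(Add(53, 297), -1)) = Mul(-15487, Pow(350, -1)) = Mul(-15487, Rational(1, 350)) = Rational(-15487, 350) ≈ -44.249)
Add(Add(29094, -24852), x) = Add(Add(29094, -24852), Rational(-15487, 350)) = Add(4242, Rational(-15487, 350)) = Rational(1469213, 350)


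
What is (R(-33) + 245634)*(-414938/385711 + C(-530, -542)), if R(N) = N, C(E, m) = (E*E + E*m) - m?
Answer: 53873611410592584/385711 ≈ 1.3967e+11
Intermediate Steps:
C(E, m) = E**2 - m + E*m (C(E, m) = (E**2 + E*m) - m = E**2 - m + E*m)
(R(-33) + 245634)*(-414938/385711 + C(-530, -542)) = (-33 + 245634)*(-414938/385711 + ((-530)**2 - 1*(-542) - 530*(-542))) = 245601*(-414938*1/385711 + (280900 + 542 + 287260)) = 245601*(-414938/385711 + 568702) = 245601*(219354202184/385711) = 53873611410592584/385711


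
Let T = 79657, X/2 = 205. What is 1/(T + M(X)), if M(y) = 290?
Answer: 1/79947 ≈ 1.2508e-5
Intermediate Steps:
X = 410 (X = 2*205 = 410)
1/(T + M(X)) = 1/(79657 + 290) = 1/79947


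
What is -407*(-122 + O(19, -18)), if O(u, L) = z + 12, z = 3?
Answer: 43549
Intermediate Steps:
O(u, L) = 15 (O(u, L) = 3 + 12 = 15)
-407*(-122 + O(19, -18)) = -407*(-122 + 15) = -407*(-107) = 43549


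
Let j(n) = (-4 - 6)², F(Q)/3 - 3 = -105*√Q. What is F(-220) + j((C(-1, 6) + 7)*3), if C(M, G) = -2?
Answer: 109 - 630*I*√55 ≈ 109.0 - 4672.2*I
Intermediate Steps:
F(Q) = 9 - 315*√Q (F(Q) = 9 + 3*(-105*√Q) = 9 - 315*√Q)
j(n) = 100 (j(n) = (-10)² = 100)
F(-220) + j((C(-1, 6) + 7)*3) = (9 - 630*I*√55) + 100 = 109 - 630*I*√55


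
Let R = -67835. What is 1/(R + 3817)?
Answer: -1/64018 ≈ -1.5621e-5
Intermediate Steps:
1/(R + 3817) = 1/(-67835 + 3817) = 1/(-64018) = -1/64018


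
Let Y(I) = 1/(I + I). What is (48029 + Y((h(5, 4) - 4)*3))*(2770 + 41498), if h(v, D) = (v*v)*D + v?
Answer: 214740932350/101 ≈ 2.1261e+9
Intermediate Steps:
h(v, D) = v + D*v**2 (h(v, D) = v**2*D + v = D*v**2 + v = v + D*v**2)
Y(I) = 1/(2*I)
(48029 + Y((h(5, 4) - 4)*3))*(2770 + 41498) = (48029 + 1/(2*(((5*(1 + 4*5) - 4)*3))))*(2770 + 41498) = (48029 + 1/(2*(((5*(1 + 20) - 4)*3))))*44268 = (48029 + 1/(2*(((5*21 - 4)*3))))*44268 = (48029 + 1/(2*(((105 - 4)*3))))*44268 = (48029 + 1/(2*((101*3))))*44268 = (48029 + (1/2)/303)*44268 = (48029 + (1/2)*(1/303))*44268 = (48029 + 1/606)*44268 = (29105575/606)*44268 = 214740932350/101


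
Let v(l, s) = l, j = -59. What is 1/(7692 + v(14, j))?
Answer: 1/7706 ≈ 0.00012977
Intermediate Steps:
1/(7692 + v(14, j)) = 1/(7692 + 14) = 1/7706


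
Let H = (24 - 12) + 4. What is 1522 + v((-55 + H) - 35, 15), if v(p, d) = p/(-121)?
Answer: 184236/121 ≈ 1522.6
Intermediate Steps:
H = 16 (H = 12 + 4 = 16)
v(p, d) = -p/121 (v(p, d) = p*(-1/121) = -p/121)
1522 + v((-55 + H) - 35, 15) = 1522 - ((-55 + 16) - 35)/121 = 1522 - (-39 - 35)/121 = 1522 - 1/121*(-74) = 1522 + 74/121 = 184236/121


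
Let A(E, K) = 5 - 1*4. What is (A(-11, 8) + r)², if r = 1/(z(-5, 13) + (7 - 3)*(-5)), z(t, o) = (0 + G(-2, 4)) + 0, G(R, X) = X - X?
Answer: 361/400 ≈ 0.90250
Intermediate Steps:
G(R, X) = 0
A(E, K) = 1 (A(E, K) = 5 - 4 = 1)
z(t, o) = 0 (z(t, o) = (0 + 0) + 0 = 0 + 0 = 0)
r = -1/20 (r = 1/(0 + (7 - 3)*(-5)) = 1/(0 + 4*(-5)) = 1/(0 - 20) = 1/(-20) = -1/20 ≈ -0.050000)
(A(-11, 8) + r)² = (1 - 1/20)² = (19/20)² = 361/400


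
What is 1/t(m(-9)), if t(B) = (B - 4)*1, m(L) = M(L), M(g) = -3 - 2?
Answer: -⅑ ≈ -0.11111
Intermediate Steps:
M(g) = -5
m(L) = -5
t(B) = -4 + B (t(B) = (-4 + B)*1 = -4 + B)
1/t(m(-9)) = 1/(-4 - 5) = 1/(-9) = -⅑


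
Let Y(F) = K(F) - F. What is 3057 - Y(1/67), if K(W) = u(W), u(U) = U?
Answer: 3057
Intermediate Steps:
K(W) = W
Y(F) = 0 (Y(F) = F - F = 0)
3057 - Y(1/67) = 3057 - 1*0 = 3057 + 0 = 3057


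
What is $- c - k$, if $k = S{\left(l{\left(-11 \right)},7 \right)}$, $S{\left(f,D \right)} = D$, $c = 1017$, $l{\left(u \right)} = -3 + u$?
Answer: $-1024$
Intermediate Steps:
$k = 7$
$- c - k = \left(-1\right) 1017 - 7 = -1017 - 7 = -1024$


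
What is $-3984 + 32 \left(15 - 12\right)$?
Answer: $-3888$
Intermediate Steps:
$-3984 + 32 \left(15 - 12\right) = -3984 + 32 \cdot 3 = -3984 + 96 = -3888$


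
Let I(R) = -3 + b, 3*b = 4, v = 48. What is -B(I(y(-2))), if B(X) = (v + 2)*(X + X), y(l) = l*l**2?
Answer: 500/3 ≈ 166.67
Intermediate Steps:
b = 4/3 (b = (1/3)*4 = 4/3 ≈ 1.3333)
y(l) = l**3
I(R) = -5/3 (I(R) = -3 + 4/3 = -5/3)
B(X) = 100*X (B(X) = (48 + 2)*(X + X) = 50*(2*X) = 100*X)
-B(I(y(-2))) = -100*(-5)/3 = -1*(-500/3) = 500/3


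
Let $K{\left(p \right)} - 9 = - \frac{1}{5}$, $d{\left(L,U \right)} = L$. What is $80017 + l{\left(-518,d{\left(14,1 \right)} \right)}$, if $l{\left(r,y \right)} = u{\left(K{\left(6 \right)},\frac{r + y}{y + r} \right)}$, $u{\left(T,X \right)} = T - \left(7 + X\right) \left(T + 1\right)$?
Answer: $\frac{399737}{5} \approx 79947.0$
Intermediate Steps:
$K{\left(p \right)} = \frac{44}{5}$ ($K{\left(p \right)} = 9 - \frac{1}{5} = \frac{44}{5}$)
$u{\left(T,X \right)} = T - \left(1 + T\right) \left(7 + X\right)$ ($u{\left(T,X \right)} = T - \left(7 + X\right) \left(1 + T\right) = T - \left(1 + T\right) \left(7 + X\right)$)
$l{\left(r,y \right)} = - \frac{348}{5}$ ($l{\left(r,y \right)} = -7 - \frac{r + y}{y + r} - \frac{264}{5} - \frac{44 \frac{r + y}{y + r}}{5} = -7 - \frac{r + y}{r + y} - \frac{264}{5} - \frac{44 \frac{r + y}{r + y}}{5} = -7 - 1 - \frac{264}{5} - \frac{44}{5} \cdot 1 = -7 - 1 - \frac{264}{5} - \frac{44}{5} = - \frac{348}{5}$)
$80017 + l{\left(-518,d{\left(14,1 \right)} \right)} = 80017 - \frac{348}{5} = \frac{399737}{5}$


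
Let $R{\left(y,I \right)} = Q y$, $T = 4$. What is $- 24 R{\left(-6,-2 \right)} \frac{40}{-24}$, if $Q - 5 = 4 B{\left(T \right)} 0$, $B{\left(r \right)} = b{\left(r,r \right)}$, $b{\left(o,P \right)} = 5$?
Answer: $-1200$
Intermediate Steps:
$B{\left(r \right)} = 5$
$Q = 5$ ($Q = 5 + 4 \cdot 5 \cdot 0 = 5 + 20 \cdot 0 = 5 + 0 = 5$)
$R{\left(y,I \right)} = 5 y$
$- 24 R{\left(-6,-2 \right)} \frac{40}{-24} = - 24 \cdot 5 \left(-6\right) \frac{40}{-24} = \left(-24\right) \left(-30\right) 40 \left(- \frac{1}{24}\right) = 720 \left(- \frac{5}{3}\right) = -1200$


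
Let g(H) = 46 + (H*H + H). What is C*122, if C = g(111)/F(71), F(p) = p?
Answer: 1522316/71 ≈ 21441.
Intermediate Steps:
g(H) = 46 + H + H² (g(H) = 46 + (H² + H) = 46 + (H + H²) = 46 + H + H²)
C = 12478/71 (C = (46 + 111 + 111²)/71 = (46 + 111 + 12321)*(1/71) = 12478*(1/71) = 12478/71 ≈ 175.75)
C*122 = (12478/71)*122 = 1522316/71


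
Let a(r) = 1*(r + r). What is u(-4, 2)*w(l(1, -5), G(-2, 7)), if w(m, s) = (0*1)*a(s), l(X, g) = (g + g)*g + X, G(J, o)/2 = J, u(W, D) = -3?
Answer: 0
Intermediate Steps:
a(r) = 2*r (a(r) = 1*(2*r) = 2*r)
G(J, o) = 2*J
l(X, g) = X + 2*g² (l(X, g) = (2*g)*g + X = 2*g² + X = X + 2*g²)
w(m, s) = 0 (w(m, s) = (0*1)*(2*s) = 0*(2*s) = 0)
u(-4, 2)*w(l(1, -5), G(-2, 7)) = -3*0 = 0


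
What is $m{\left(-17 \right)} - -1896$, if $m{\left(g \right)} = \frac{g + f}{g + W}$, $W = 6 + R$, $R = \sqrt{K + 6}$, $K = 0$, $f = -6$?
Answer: $\frac{9491}{5} + \frac{\sqrt{6}}{5} \approx 1898.7$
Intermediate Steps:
$R = \sqrt{6}$ ($R = \sqrt{0 + 6} = \sqrt{6} \approx 2.4495$)
$W = 6 + \sqrt{6} \approx 8.4495$
$m{\left(g \right)} = \frac{-6 + g}{6 + g + \sqrt{6}}$ ($m{\left(g \right)} = \frac{g - 6}{g + \left(6 + \sqrt{6}\right)} = \frac{-6 + g}{6 + g + \sqrt{6}}$)
$m{\left(-17 \right)} - -1896 = \frac{-6 - 17}{6 - 17 + \sqrt{6}} - -1896 = \frac{1}{-11 + \sqrt{6}} \left(-23\right) + 1896 = - \frac{23}{-11 + \sqrt{6}} + 1896 = 1896 - \frac{23}{-11 + \sqrt{6}}$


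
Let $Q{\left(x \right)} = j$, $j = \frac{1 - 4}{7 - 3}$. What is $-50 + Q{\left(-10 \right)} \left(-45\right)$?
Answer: $- \frac{65}{4} \approx -16.25$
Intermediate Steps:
$j = - \frac{3}{4} \approx -0.75$
$Q{\left(x \right)} = - \frac{3}{4}$
$-50 + Q{\left(-10 \right)} \left(-45\right) = -50 - - \frac{135}{4} = -50 + \frac{135}{4} = - \frac{65}{4}$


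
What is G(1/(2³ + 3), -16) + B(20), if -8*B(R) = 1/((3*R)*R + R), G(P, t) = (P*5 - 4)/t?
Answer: 23779/107360 ≈ 0.22149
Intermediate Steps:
G(P, t) = (-4 + 5*P)/t (G(P, t) = (5*P - 4)/t = (-4 + 5*P)/t)
B(R) = -1/(8*(R + 3*R²)) (B(R) = -1/(8*((3*R)*R + R)) = -1/(8*(3*R² + R)) = -1/(8*(R + 3*R²)))
G(1/(2³ + 3), -16) + B(20) = (-4 + 5/(2³ + 3))/(-16) - ⅛/(20*(1 + 3*20)) = -(-4 + 5/(8 + 3))/16 - ⅛*1/20/(1 + 60) = -(-4 + 5/11)/16 - ⅛*1/20/61 = -(-4 + 5*(1/11))/16 - ⅛*1/20*1/61 = -(-4 + 5/11)/16 - 1/9760 = -1/16*(-39/11) - 1/9760 = 39/176 - 1/9760 = 23779/107360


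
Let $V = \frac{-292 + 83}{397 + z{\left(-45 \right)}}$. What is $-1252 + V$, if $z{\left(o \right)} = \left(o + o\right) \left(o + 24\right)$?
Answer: $- \frac{2863533}{2287} \approx -1252.1$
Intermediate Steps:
$z{\left(o \right)} = 2 o \left(24 + o\right)$
$V = - \frac{209}{2287}$ ($V = \frac{-292 + 83}{397 + 2 \left(-45\right) \left(24 - 45\right)} = - \frac{209}{397 + 2 \left(-45\right) \left(-21\right)} = - \frac{209}{397 + 1890} = - \frac{209}{2287} \approx -0.091386$)
$-1252 + V = -1252 - \frac{209}{2287} = - \frac{2863533}{2287}$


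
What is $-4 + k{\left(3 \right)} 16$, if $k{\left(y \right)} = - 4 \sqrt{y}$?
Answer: $-4 - 64 \sqrt{3} \approx -114.85$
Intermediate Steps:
$-4 + k{\left(3 \right)} 16 = -4 + - 4 \sqrt{3} \cdot 16 = -4 - 64 \sqrt{3}$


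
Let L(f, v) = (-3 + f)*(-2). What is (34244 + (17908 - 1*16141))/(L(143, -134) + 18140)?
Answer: 36011/17860 ≈ 2.0163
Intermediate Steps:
L(f, v) = 6 - 2*f
(34244 + (17908 - 1*16141))/(L(143, -134) + 18140) = (34244 + (17908 - 1*16141))/((6 - 2*143) + 18140) = (34244 + (17908 - 16141))/((6 - 286) + 18140) = (34244 + 1767)/(-280 + 18140) = 36011/17860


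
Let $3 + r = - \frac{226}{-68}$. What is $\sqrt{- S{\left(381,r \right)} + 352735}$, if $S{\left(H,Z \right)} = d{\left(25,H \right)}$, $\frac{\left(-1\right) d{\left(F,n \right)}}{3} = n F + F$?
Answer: $\sqrt{381385} \approx 617.56$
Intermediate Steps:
$r = \frac{11}{34}$ ($r = -3 - \frac{226}{-68} = -3 - - \frac{113}{34} = -3 + \frac{113}{34} = \frac{11}{34} \approx 0.32353$)
$d{\left(F,n \right)} = - 3 F - 3 F n$ ($d{\left(F,n \right)} = - 3 \left(n F + F\right) = - 3 \left(F n + F\right) = - 3 \left(F + F n\right) = - 3 F - 3 F n$)
$S{\left(H,Z \right)} = -75 - 75 H$ ($S{\left(H,Z \right)} = \left(-3\right) 25 \left(1 + H\right) = -75 - 75 H$)
$\sqrt{- S{\left(381,r \right)} + 352735} = \sqrt{- (-75 - 28575) + 352735} = \sqrt{\left(-1\right) \left(-28650\right) + 352735} = \sqrt{28650 + 352735} = \sqrt{381385}$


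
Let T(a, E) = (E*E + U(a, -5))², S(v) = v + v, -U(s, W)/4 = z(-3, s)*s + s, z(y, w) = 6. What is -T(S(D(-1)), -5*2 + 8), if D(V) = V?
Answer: -3600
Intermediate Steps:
U(s, W) = -28*s (U(s, W) = -4*(6*s + s) = -28*s)
S(v) = 2*v
T(a, E) = (E² - 28*a)² (T(a, E) = (E*E - 28*a)² = (E² - 28*a)²)
-T(S(D(-1)), -5*2 + 8) = -((-5*2 + 8)² - 56*(-1))² = -((-10 + 8)² - 28*(-2))² = -((-2)² + 56)² = -(4 + 56)² = -1*60² = -1*3600 = -3600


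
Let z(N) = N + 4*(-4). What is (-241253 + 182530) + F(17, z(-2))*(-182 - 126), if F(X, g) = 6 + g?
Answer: -55027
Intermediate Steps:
z(N) = -16 + N (z(N) = N - 16 = -16 + N)
(-241253 + 182530) + F(17, z(-2))*(-182 - 126) = (-241253 + 182530) + (6 + (-16 - 2))*(-182 - 126) = -58723 + (6 - 18)*(-308) = -58723 - 12*(-308) = -58723 + 3696 = -55027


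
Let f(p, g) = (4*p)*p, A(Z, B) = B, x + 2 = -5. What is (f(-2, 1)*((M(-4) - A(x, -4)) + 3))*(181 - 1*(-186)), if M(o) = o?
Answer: 17616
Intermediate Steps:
x = -7 (x = -2 - 5 = -7)
f(p, g) = 4*p**2
(f(-2, 1)*((M(-4) - A(x, -4)) + 3))*(181 - 1*(-186)) = ((4*(-2)**2)*((-4 - 1*(-4)) + 3))*(181 - 1*(-186)) = ((4*4)*((-4 + 4) + 3))*(181 + 186) = (16*(0 + 3))*367 = (16*3)*367 = 48*367 = 17616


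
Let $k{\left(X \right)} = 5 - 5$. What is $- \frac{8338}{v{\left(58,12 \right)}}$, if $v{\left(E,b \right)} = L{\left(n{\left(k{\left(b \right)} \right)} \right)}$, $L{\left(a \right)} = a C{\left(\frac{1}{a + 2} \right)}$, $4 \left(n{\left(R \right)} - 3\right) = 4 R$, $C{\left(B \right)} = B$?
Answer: $- \frac{41690}{3} \approx -13897.0$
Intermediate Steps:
$k{\left(X \right)} = 0$ ($k{\left(X \right)} = 5 - 5 = 0$)
$n{\left(R \right)} = 3 + R$ ($n{\left(R \right)} = 3 + \frac{4 R}{4} = 3 + R$)
$L{\left(a \right)} = \frac{a}{2 + a}$ ($L{\left(a \right)} = \frac{a}{a + 2} = \frac{a}{2 + a}$)
$v{\left(E,b \right)} = \frac{3}{5}$ ($v{\left(E,b \right)} = \frac{3 + 0}{2 + \left(3 + 0\right)} = \frac{3}{2 + 3} = \frac{3}{5}$)
$- \frac{8338}{v{\left(58,12 \right)}} = - \frac{8338}{\frac{3}{5}} = \left(-8338\right) \frac{5}{3} = - \frac{41690}{3}$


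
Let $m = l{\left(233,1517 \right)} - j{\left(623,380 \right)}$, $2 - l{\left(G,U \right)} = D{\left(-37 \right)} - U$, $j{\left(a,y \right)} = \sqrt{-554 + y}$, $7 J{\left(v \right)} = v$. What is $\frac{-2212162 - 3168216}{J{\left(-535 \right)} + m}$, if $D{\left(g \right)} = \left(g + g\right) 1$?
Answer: $- \frac{199913324968}{56353991} - \frac{131819261 i \sqrt{174}}{56353991} \approx -3547.5 - 30.855 i$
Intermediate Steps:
$J{\left(v \right)} = \frac{v}{7}$
$D{\left(g \right)} = 2 g$ ($D{\left(g \right)} = 2 g 1 = 2 g$)
$l{\left(G,U \right)} = 76 + U$ ($l{\left(G,U \right)} = 2 - \left(2 \left(-37\right) - U\right) = 2 - \left(-74 - U\right) = 2 + \left(74 + U\right) = 76 + U$)
$m = 1593 - i \sqrt{174}$ ($m = \left(76 + 1517\right) - \sqrt{-554 + 380} = 1593 - \sqrt{-174} = 1593 - i \sqrt{174} \approx 1593.0 - 13.191 i$)
$\frac{-2212162 - 3168216}{J{\left(-535 \right)} + m} = \frac{-2212162 - 3168216}{\frac{1}{7} \left(-535\right) + \left(1593 - i \sqrt{174}\right)} = - \frac{5380378}{- \frac{535}{7} + \left(1593 - i \sqrt{174}\right)} = - \frac{5380378}{\frac{10616}{7} - i \sqrt{174}}$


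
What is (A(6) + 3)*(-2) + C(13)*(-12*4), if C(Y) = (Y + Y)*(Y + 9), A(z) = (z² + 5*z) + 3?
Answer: -27600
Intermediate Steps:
A(z) = 3 + z² + 5*z
C(Y) = 2*Y*(9 + Y) (C(Y) = (2*Y)*(9 + Y) = 2*Y*(9 + Y))
(A(6) + 3)*(-2) + C(13)*(-12*4) = ((3 + 6² + 5*6) + 3)*(-2) + (2*13*(9 + 13))*(-12*4) = ((3 + 36 + 30) + 3)*(-2) + (2*13*22)*(-48) = (69 + 3)*(-2) + 572*(-48) = 72*(-2) - 27456 = -144 - 27456 = -27600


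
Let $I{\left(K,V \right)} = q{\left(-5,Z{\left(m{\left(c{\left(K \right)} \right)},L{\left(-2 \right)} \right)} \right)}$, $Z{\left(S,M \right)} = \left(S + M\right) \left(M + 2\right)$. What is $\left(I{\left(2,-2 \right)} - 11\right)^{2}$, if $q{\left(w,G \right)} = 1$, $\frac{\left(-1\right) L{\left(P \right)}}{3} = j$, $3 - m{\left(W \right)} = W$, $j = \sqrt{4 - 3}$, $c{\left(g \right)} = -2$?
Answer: $100$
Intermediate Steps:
$j = 1$ ($j = \sqrt{1} = 1$)
$m{\left(W \right)} = 3 - W$
$L{\left(P \right)} = -3$ ($L{\left(P \right)} = \left(-3\right) 1 = -3$)
$Z{\left(S,M \right)} = \left(2 + M\right) \left(M + S\right)$ ($Z{\left(S,M \right)} = \left(M + S\right) \left(2 + M\right) = \left(2 + M\right) \left(M + S\right)$)
$I{\left(K,V \right)} = 1$
$\left(I{\left(2,-2 \right)} - 11\right)^{2} = \left(1 - 11\right)^{2} = \left(-10\right)^{2} = 100$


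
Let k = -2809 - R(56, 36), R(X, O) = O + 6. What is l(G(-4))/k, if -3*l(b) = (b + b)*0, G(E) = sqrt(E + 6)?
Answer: 0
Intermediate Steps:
R(X, O) = 6 + O
G(E) = sqrt(6 + E)
l(b) = 0 (l(b) = -(b + b)*0/3 = -2*b*0/3 = -1/3*0 = 0)
k = -2851 (k = -2809 - (6 + 36) = -2809 - 1*42 = -2809 - 42 = -2851)
l(G(-4))/k = 0/(-2851) = 0*(-1/2851) = 0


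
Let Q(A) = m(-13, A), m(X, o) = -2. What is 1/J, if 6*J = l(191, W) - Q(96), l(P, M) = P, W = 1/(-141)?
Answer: 6/193 ≈ 0.031088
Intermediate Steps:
Q(A) = -2
W = -1/141 ≈ -0.0070922
J = 193/6 (J = (191 - 1*(-2))/6 = (191 + 2)/6 = (⅙)*193 = 193/6 ≈ 32.167)
1/J = 1/(193/6) = 6/193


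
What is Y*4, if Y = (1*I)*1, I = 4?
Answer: 16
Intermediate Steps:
Y = 4 (Y = (1*4)*1 = 4*1 = 4)
Y*4 = 4*4 = 16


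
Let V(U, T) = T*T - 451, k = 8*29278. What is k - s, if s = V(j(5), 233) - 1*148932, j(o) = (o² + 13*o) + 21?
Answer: 329318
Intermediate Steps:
j(o) = 21 + o² + 13*o
k = 234224
V(U, T) = -451 + T² (V(U, T) = T² - 451 = -451 + T²)
s = -95094 (s = (-451 + 233²) - 1*148932 = (-451 + 54289) - 148932 = 53838 - 148932 = -95094)
k - s = 234224 - 1*(-95094) = 234224 + 95094 = 329318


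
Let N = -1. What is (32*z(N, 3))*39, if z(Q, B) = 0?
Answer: 0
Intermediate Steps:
(32*z(N, 3))*39 = (32*0)*39 = 0*39 = 0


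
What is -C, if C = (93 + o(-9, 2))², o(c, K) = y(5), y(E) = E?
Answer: -9604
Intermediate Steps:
o(c, K) = 5
C = 9604 (C = (93 + 5)² = 98² = 9604)
-C = -1*9604 = -9604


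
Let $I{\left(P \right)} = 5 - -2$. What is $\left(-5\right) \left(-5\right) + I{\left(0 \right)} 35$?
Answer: $270$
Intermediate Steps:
$I{\left(P \right)} = 7$ ($I{\left(P \right)} = 5 + 2 = 7$)
$\left(-5\right) \left(-5\right) + I{\left(0 \right)} 35 = \left(-5\right) \left(-5\right) + 7 \cdot 35 = 25 + 245 = 270$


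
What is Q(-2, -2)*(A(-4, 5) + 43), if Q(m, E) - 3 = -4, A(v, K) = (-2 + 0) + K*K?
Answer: -66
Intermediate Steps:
A(v, K) = -2 + K**2
Q(m, E) = -1 (Q(m, E) = 3 - 4 = -1)
Q(-2, -2)*(A(-4, 5) + 43) = -((-2 + 5**2) + 43) = -((-2 + 25) + 43) = -(23 + 43) = -1*66 = -66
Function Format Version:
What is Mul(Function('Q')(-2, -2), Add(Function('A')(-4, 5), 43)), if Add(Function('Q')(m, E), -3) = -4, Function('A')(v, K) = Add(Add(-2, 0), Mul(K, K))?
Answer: -66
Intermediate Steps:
Function('A')(v, K) = Add(-2, Pow(K, 2))
Function('Q')(m, E) = -1 (Function('Q')(m, E) = Add(3, -4) = -1)
Mul(Function('Q')(-2, -2), Add(Function('A')(-4, 5), 43)) = Mul(-1, Add(Add(-2, Pow(5, 2)), 43)) = Mul(-1, Add(Add(-2, 25), 43)) = Mul(-1, Add(23, 43)) = Mul(-1, 66) = -66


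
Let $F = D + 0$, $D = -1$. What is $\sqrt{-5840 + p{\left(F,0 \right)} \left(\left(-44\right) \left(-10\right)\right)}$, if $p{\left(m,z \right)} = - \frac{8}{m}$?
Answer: $4 i \sqrt{145} \approx 48.166 i$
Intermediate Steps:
$F = -1$ ($F = -1 + 0 = -1$)
$\sqrt{-5840 + p{\left(F,0 \right)} \left(\left(-44\right) \left(-10\right)\right)} = \sqrt{-5840 + - \frac{8}{-1} \left(\left(-44\right) \left(-10\right)\right)} = \sqrt{-5840 + \left(-8\right) \left(-1\right) 440} = \sqrt{-5840 + 8 \cdot 440} = \sqrt{-5840 + 3520} = \sqrt{-2320} = 4 i \sqrt{145}$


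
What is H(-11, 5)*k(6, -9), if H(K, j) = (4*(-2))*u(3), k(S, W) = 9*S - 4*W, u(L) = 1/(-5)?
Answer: 144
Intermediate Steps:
u(L) = -⅕
k(S, W) = -4*W + 9*S
H(K, j) = 8/5 (H(K, j) = (4*(-2))*(-⅕) = -8*(-⅕) = 8/5)
H(-11, 5)*k(6, -9) = 8*(-4*(-9) + 9*6)/5 = 8*(36 + 54)/5 = (8/5)*90 = 144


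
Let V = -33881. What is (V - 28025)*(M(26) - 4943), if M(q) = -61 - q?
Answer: 311387180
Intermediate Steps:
(V - 28025)*(M(26) - 4943) = (-33881 - 28025)*((-61 - 1*26) - 4943) = -61906*((-61 - 26) - 4943) = -61906*(-87 - 4943) = -61906*(-5030) = 311387180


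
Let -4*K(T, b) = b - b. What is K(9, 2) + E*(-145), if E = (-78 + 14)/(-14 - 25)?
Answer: -9280/39 ≈ -237.95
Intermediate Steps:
K(T, b) = 0 (K(T, b) = -(b - b)/4 = -1/4*0 = 0)
E = 64/39 (E = -64/(-39) = -64*(-1/39) = 64/39 ≈ 1.6410)
K(9, 2) + E*(-145) = 0 + (64/39)*(-145) = 0 - 9280/39 = -9280/39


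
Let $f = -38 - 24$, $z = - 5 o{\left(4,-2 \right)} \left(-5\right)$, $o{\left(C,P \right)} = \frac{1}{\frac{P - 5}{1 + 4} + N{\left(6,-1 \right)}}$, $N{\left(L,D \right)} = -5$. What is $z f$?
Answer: $\frac{3875}{16} \approx 242.19$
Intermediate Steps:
$o{\left(C,P \right)} = \frac{1}{-6 + \frac{P}{5}}$ ($o{\left(C,P \right)} = \frac{1}{\frac{P - 5}{1 + 4} - 5} = \frac{1}{\frac{-5 + P}{5} - 5} = \frac{1}{\left(-5 + P\right) \frac{1}{5} - 5} = \frac{1}{\left(-1 + \frac{P}{5}\right) - 5} = \frac{1}{-6 + \frac{P}{5}}$)
$z = - \frac{125}{32}$ ($z = - 5 \frac{5}{-30 - 2} \left(-5\right) = - 5 \frac{5}{-32} \left(-5\right) = - 5 \cdot 5 \left(- \frac{1}{32}\right) \left(-5\right) = \left(-5\right) \left(- \frac{5}{32}\right) \left(-5\right) = \frac{25}{32} \left(-5\right) = - \frac{125}{32} \approx -3.9063$)
$f = -62$
$z f = \left(- \frac{125}{32}\right) \left(-62\right) = \frac{3875}{16}$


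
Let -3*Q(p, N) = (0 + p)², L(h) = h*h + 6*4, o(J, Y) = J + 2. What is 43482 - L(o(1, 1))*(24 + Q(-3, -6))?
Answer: 42789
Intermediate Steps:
o(J, Y) = 2 + J
L(h) = 24 + h² (L(h) = h² + 24 = 24 + h²)
Q(p, N) = -p²/3 (Q(p, N) = -(0 + p)²/3 = -p²/3)
43482 - L(o(1, 1))*(24 + Q(-3, -6)) = 43482 - (24 + (2 + 1)²)*(24 - ⅓*(-3)²) = 43482 - (24 + 3²)*(24 - ⅓*9) = 43482 - (24 + 9)*(24 - 3) = 43482 - 33*21 = 43482 - 1*693 = 43482 - 693 = 42789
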